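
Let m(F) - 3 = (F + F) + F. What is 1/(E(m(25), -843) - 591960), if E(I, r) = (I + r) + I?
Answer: -1/592647 ≈ -1.6873e-6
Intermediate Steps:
m(F) = 3 + 3*F (m(F) = 3 + ((F + F) + F) = 3 + (2*F + F) = 3 + 3*F)
E(I, r) = r + 2*I
1/(E(m(25), -843) - 591960) = 1/((-843 + 2*(3 + 3*25)) - 591960) = 1/((-843 + 2*(3 + 75)) - 591960) = 1/((-843 + 2*78) - 591960) = 1/((-843 + 156) - 591960) = 1/(-687 - 591960) = 1/(-592647) = -1/592647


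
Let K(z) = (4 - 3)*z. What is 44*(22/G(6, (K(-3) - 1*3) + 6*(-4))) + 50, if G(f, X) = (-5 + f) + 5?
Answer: 634/3 ≈ 211.33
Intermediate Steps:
K(z) = z (K(z) = 1*z = z)
G(f, X) = f
44*(22/G(6, (K(-3) - 1*3) + 6*(-4))) + 50 = 44*(22/6) + 50 = 44*(22*(⅙)) + 50 = 44*(11/3) + 50 = 484/3 + 50 = 634/3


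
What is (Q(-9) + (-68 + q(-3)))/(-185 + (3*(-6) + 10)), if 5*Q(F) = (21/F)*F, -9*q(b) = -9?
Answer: 314/965 ≈ 0.32539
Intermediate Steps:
q(b) = 1 (q(b) = -⅑*(-9) = 1)
Q(F) = 21/5 (Q(F) = ((21/F)*F)/5 = (⅕)*21 = 21/5)
(Q(-9) + (-68 + q(-3)))/(-185 + (3*(-6) + 10)) = (21/5 + (-68 + 1))/(-185 + (3*(-6) + 10)) = (21/5 - 67)/(-185 + (-18 + 10)) = -314/(5*(-185 - 8)) = -314/5/(-193) = -314/5*(-1/193) = 314/965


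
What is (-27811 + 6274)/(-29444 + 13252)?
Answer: 21537/16192 ≈ 1.3301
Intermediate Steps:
(-27811 + 6274)/(-29444 + 13252) = -21537/(-16192) = -21537*(-1/16192) = 21537/16192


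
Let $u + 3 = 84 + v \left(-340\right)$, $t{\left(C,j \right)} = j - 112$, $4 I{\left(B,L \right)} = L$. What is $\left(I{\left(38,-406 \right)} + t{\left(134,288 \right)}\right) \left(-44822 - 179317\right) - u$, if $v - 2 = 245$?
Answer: $- \frac{33228913}{2} \approx -1.6614 \cdot 10^{7}$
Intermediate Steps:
$v = 247$ ($v = 2 + 245 = 247$)
$I{\left(B,L \right)} = \frac{L}{4}$
$t{\left(C,j \right)} = -112 + j$ ($t{\left(C,j \right)} = j - 112 = -112 + j$)
$u = -83899$ ($u = -3 + \left(84 + 247 \left(-340\right)\right) = -3 + \left(84 - 83980\right) = -3 - 83896 = -83899$)
$\left(I{\left(38,-406 \right)} + t{\left(134,288 \right)}\right) \left(-44822 - 179317\right) - u = \left(\frac{1}{4} \left(-406\right) + \left(-112 + 288\right)\right) \left(-44822 - 179317\right) - -83899 = \left(- \frac{203}{2} + 176\right) \left(-224139\right) + 83899 = \frac{149}{2} \left(-224139\right) + 83899 = - \frac{33396711}{2} + 83899 = - \frac{33228913}{2}$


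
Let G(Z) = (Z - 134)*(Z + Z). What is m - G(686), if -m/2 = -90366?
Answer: -576612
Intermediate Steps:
m = 180732 (m = -2*(-90366) = 180732)
G(Z) = 2*Z*(-134 + Z) (G(Z) = (-134 + Z)*(2*Z) = 2*Z*(-134 + Z))
m - G(686) = 180732 - 2*686*(-134 + 686) = 180732 - 2*686*552 = 180732 - 1*757344 = 180732 - 757344 = -576612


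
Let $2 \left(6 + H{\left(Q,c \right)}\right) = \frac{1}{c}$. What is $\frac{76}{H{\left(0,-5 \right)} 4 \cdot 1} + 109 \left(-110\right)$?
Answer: $- \frac{731580}{61} \approx -11993.0$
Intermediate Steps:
$H{\left(Q,c \right)} = -6 + \frac{1}{2 c}$
$\frac{76}{H{\left(0,-5 \right)} 4 \cdot 1} + 109 \left(-110\right) = \frac{76}{\left(-6 + \frac{1}{2 \left(-5\right)}\right) 4 \cdot 1} + 109 \left(-110\right) = \frac{76}{\left(-6 + \frac{1}{2} \left(- \frac{1}{5}\right)\right) 4 \cdot 1} - 11990 = \frac{76}{\left(-6 - \frac{1}{10}\right) 4 \cdot 1} - 11990 = \frac{76}{\left(- \frac{61}{10}\right) 4 \cdot 1} - 11990 = \frac{76}{\left(- \frac{122}{5}\right) 1} - 11990 = \frac{76}{- \frac{122}{5}} - 11990 = 76 \left(- \frac{5}{122}\right) - 11990 = - \frac{190}{61} - 11990 = - \frac{731580}{61}$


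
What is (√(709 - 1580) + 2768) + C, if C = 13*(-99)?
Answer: 1481 + I*√871 ≈ 1481.0 + 29.513*I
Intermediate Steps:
C = -1287
(√(709 - 1580) + 2768) + C = (√(709 - 1580) + 2768) - 1287 = (√(-871) + 2768) - 1287 = (I*√871 + 2768) - 1287 = (2768 + I*√871) - 1287 = 1481 + I*√871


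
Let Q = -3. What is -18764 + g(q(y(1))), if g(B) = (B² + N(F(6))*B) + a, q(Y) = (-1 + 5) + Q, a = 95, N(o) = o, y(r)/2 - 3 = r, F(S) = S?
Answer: -18662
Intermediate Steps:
y(r) = 6 + 2*r
q(Y) = 1 (q(Y) = (-1 + 5) - 3 = 4 - 3 = 1)
g(B) = 95 + B² + 6*B (g(B) = (B² + 6*B) + 95 = 95 + B² + 6*B)
-18764 + g(q(y(1))) = -18764 + (95 + 1² + 6*1) = -18764 + (95 + 1 + 6) = -18764 + 102 = -18662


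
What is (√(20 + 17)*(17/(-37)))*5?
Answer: -85*√37/37 ≈ -13.974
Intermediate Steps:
(√(20 + 17)*(17/(-37)))*5 = (√37*(17*(-1/37)))*5 = (√37*(-17/37))*5 = -17*√37/37*5 = -85*√37/37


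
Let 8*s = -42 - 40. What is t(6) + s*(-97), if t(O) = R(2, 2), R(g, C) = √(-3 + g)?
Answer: 3977/4 + I ≈ 994.25 + 1.0*I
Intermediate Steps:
t(O) = I (t(O) = √(-3 + 2) = √(-1) = I)
s = -41/4 (s = (-42 - 40)/8 = (⅛)*(-82) = -41/4 ≈ -10.250)
t(6) + s*(-97) = I - 41/4*(-97) = I + 3977/4 = 3977/4 + I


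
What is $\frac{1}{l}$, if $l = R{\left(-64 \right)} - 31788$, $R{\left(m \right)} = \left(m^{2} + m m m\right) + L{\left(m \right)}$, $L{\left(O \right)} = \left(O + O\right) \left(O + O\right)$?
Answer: $- \frac{1}{273452} \approx -3.6569 \cdot 10^{-6}$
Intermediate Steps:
$L{\left(O \right)} = 4 O^{2}$ ($L{\left(O \right)} = 2 O 2 O = 4 O^{2}$)
$R{\left(m \right)} = m^{3} + 5 m^{2}$ ($R{\left(m \right)} = \left(m^{2} + m m m\right) + 4 m^{2} = \left(m^{2} + m^{2} m\right) + 4 m^{2} = \left(m^{2} + m^{3}\right) + 4 m^{2} = m^{3} + 5 m^{2}$)
$l = -273452$ ($l = \left(-64\right)^{2} \left(5 - 64\right) - 31788 = 4096 \left(-59\right) - 31788 = -241664 - 31788 = -273452$)
$\frac{1}{l} = \frac{1}{-273452} = - \frac{1}{273452}$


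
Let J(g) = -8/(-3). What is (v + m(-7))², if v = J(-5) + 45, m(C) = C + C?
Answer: 10201/9 ≈ 1133.4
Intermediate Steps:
m(C) = 2*C
J(g) = 8/3 (J(g) = -8*(-⅓) = 8/3)
v = 143/3 (v = 8/3 + 45 = 143/3 ≈ 47.667)
(v + m(-7))² = (143/3 + 2*(-7))² = (143/3 - 14)² = (101/3)² = 10201/9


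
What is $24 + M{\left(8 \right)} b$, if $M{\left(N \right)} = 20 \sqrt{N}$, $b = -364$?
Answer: $24 - 14560 \sqrt{2} \approx -20567.0$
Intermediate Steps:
$24 + M{\left(8 \right)} b = 24 + 20 \sqrt{8} \left(-364\right) = 24 + 20 \cdot 2 \sqrt{2} \left(-364\right) = 24 + 40 \sqrt{2} \left(-364\right) = 24 - 14560 \sqrt{2}$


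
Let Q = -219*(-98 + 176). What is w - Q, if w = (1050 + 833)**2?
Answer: 3562771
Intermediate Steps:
Q = -17082 (Q = -219*78 = -17082)
w = 3545689 (w = 1883**2 = 3545689)
w - Q = 3545689 - 1*(-17082) = 3545689 + 17082 = 3562771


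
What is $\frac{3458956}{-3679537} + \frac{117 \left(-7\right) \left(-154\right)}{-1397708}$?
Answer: $- \frac{203795990635}{197804550046} \approx -1.0303$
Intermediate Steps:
$\frac{3458956}{-3679537} + \frac{117 \left(-7\right) \left(-154\right)}{-1397708} = 3458956 \left(- \frac{1}{3679537}\right) + \left(-819\right) \left(-154\right) \left(- \frac{1}{1397708}\right) = - \frac{3458956}{3679537} + 126126 \left(- \frac{1}{1397708}\right) = - \frac{3458956}{3679537} - \frac{4851}{53758} = - \frac{203795990635}{197804550046}$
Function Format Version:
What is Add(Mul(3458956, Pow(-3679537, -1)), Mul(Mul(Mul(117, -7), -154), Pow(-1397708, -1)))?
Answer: Rational(-203795990635, 197804550046) ≈ -1.0303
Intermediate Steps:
Add(Mul(3458956, Pow(-3679537, -1)), Mul(Mul(Mul(117, -7), -154), Pow(-1397708, -1))) = Add(Mul(3458956, Rational(-1, 3679537)), Mul(Mul(-819, -154), Rational(-1, 1397708))) = Add(Rational(-3458956, 3679537), Mul(126126, Rational(-1, 1397708))) = Add(Rational(-3458956, 3679537), Rational(-4851, 53758)) = Rational(-203795990635, 197804550046)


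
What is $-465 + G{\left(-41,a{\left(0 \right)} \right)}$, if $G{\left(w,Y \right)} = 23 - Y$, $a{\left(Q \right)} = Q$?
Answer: $-442$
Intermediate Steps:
$-465 + G{\left(-41,a{\left(0 \right)} \right)} = -465 + \left(23 - 0\right) = -465 + \left(23 + 0\right) = -465 + 23 = -442$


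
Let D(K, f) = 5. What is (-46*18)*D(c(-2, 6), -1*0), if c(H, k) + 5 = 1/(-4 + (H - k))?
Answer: -4140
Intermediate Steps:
c(H, k) = -5 + 1/(-4 + H - k) (c(H, k) = -5 + 1/(-4 + (H - k)) = -5 + 1/(-4 + H - k))
(-46*18)*D(c(-2, 6), -1*0) = -46*18*5 = -828*5 = -4140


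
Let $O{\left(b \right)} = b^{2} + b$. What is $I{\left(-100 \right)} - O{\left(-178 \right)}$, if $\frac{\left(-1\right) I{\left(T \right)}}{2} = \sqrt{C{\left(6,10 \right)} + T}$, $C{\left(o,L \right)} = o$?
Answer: $-31506 - 2 i \sqrt{94} \approx -31506.0 - 19.391 i$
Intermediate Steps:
$O{\left(b \right)} = b + b^{2}$
$I{\left(T \right)} = - 2 \sqrt{6 + T}$
$I{\left(-100 \right)} - O{\left(-178 \right)} = - 2 \sqrt{6 - 100} - - 178 \left(1 - 178\right) = - 2 \sqrt{-94} - \left(-178\right) \left(-177\right) = - 2 i \sqrt{94} - 31506 = -31506 - 2 i \sqrt{94}$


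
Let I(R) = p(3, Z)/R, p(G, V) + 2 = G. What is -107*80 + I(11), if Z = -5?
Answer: -94159/11 ≈ -8559.9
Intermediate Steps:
p(G, V) = -2 + G
I(R) = 1/R (I(R) = (-2 + 3)/R = 1/R)
-107*80 + I(11) = -107*80 + 1/11 = -8560 + 1/11 = -94159/11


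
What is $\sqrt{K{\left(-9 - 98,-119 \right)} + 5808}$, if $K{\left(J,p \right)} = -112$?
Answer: $8 \sqrt{89} \approx 75.472$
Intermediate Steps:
$\sqrt{K{\left(-9 - 98,-119 \right)} + 5808} = \sqrt{-112 + 5808} = \sqrt{5696} = 8 \sqrt{89}$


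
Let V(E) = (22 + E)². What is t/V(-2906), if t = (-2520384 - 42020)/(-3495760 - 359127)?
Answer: 640601/8015713251868 ≈ 7.9918e-8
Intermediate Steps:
t = 2562404/3854887 (t = -2562404/(-3854887) = -2562404*(-1/3854887) = 2562404/3854887 ≈ 0.66472)
t/V(-2906) = 2562404/(3854887*((22 - 2906)²)) = 2562404/(3854887*((-2884)²)) = (2562404/3854887)/8317456 = (2562404/3854887)*(1/8317456) = 640601/8015713251868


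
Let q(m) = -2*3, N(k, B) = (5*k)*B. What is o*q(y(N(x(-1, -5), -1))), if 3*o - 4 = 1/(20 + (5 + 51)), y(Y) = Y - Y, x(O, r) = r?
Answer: -305/38 ≈ -8.0263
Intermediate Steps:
N(k, B) = 5*B*k
y(Y) = 0
q(m) = -6
o = 305/228 (o = 4/3 + 1/(3*(20 + (5 + 51))) = 4/3 + 1/(3*(20 + 56)) = 4/3 + (⅓)/76 = 4/3 + (⅓)*(1/76) = 4/3 + 1/228 = 305/228 ≈ 1.3377)
o*q(y(N(x(-1, -5), -1))) = (305/228)*(-6) = -305/38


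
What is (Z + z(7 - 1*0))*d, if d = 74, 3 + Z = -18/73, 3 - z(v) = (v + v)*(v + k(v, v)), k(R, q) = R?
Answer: -1060124/73 ≈ -14522.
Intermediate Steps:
z(v) = 3 - 4*v² (z(v) = 3 - (v + v)*(v + v) = 3 - 2*v*2*v = 3 - 4*v²)
Z = -237/73 (Z = -3 - 18/73 = -237/73 ≈ -3.2466)
(Z + z(7 - 1*0))*d = (-237/73 + (3 - 4*(7 - 1*0)²))*74 = (-237/73 + (3 - 4*(7 + 0)²))*74 = (-237/73 + (3 - 4*7²))*74 = (-237/73 + (3 - 4*49))*74 = (-237/73 + (3 - 196))*74 = (-237/73 - 193)*74 = -14326/73*74 = -1060124/73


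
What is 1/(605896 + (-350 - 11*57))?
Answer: 1/604919 ≈ 1.6531e-6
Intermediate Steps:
1/(605896 + (-350 - 11*57)) = 1/(605896 + (-350 - 627)) = 1/(605896 - 977) = 1/604919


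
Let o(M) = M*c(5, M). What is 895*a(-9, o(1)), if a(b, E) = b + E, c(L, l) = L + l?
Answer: -2685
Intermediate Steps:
o(M) = M*(5 + M)
a(b, E) = E + b
895*a(-9, o(1)) = 895*(1*(5 + 1) - 9) = 895*(1*6 - 9) = 895*(6 - 9) = 895*(-3) = -2685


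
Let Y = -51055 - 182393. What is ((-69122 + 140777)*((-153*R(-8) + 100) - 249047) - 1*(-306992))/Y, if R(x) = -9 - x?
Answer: 8913513539/116724 ≈ 76364.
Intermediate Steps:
Y = -233448
((-69122 + 140777)*((-153*R(-8) + 100) - 249047) - 1*(-306992))/Y = ((-69122 + 140777)*((-153*(-9 - 1*(-8)) + 100) - 249047) - 1*(-306992))/(-233448) = (71655*((-153*(-9 + 8) + 100) - 249047) + 306992)*(-1/233448) = (71655*((-153*(-1) + 100) - 249047) + 306992)*(-1/233448) = (71655*((153 + 100) - 249047) + 306992)*(-1/233448) = (71655*(253 - 249047) + 306992)*(-1/233448) = (71655*(-248794) + 306992)*(-1/233448) = (-17827334070 + 306992)*(-1/233448) = -17827027078*(-1/233448) = 8913513539/116724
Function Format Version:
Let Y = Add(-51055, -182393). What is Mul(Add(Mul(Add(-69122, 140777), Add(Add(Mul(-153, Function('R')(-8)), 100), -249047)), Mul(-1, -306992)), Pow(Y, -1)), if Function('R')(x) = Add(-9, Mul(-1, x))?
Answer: Rational(8913513539, 116724) ≈ 76364.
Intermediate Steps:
Y = -233448
Mul(Add(Mul(Add(-69122, 140777), Add(Add(Mul(-153, Function('R')(-8)), 100), -249047)), Mul(-1, -306992)), Pow(Y, -1)) = Mul(Add(Mul(Add(-69122, 140777), Add(Add(Mul(-153, Add(-9, Mul(-1, -8))), 100), -249047)), Mul(-1, -306992)), Pow(-233448, -1)) = Mul(Add(Mul(71655, Add(Add(Mul(-153, Add(-9, 8)), 100), -249047)), 306992), Rational(-1, 233448)) = Mul(Add(Mul(71655, Add(Add(Mul(-153, -1), 100), -249047)), 306992), Rational(-1, 233448)) = Mul(Add(Mul(71655, Add(Add(153, 100), -249047)), 306992), Rational(-1, 233448)) = Mul(Add(Mul(71655, Add(253, -249047)), 306992), Rational(-1, 233448)) = Mul(Add(Mul(71655, -248794), 306992), Rational(-1, 233448)) = Mul(Add(-17827334070, 306992), Rational(-1, 233448)) = Mul(-17827027078, Rational(-1, 233448)) = Rational(8913513539, 116724)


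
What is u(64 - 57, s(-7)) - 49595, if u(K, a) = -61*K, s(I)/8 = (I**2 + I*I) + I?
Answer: -50022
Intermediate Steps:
s(I) = 8*I + 16*I**2 (s(I) = 8*((I**2 + I*I) + I) = 8*((I**2 + I**2) + I) = 8*(2*I**2 + I) = 8*(I + 2*I**2) = 8*I + 16*I**2)
u(64 - 57, s(-7)) - 49595 = -61*(64 - 57) - 49595 = -61*7 - 49595 = -427 - 49595 = -50022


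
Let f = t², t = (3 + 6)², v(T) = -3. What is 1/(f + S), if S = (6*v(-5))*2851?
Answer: -1/44757 ≈ -2.2343e-5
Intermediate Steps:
t = 81 (t = 9² = 81)
f = 6561 (f = 81² = 6561)
S = -51318 (S = (6*(-3))*2851 = -18*2851 = -51318)
1/(f + S) = 1/(6561 - 51318) = 1/(-44757) = -1/44757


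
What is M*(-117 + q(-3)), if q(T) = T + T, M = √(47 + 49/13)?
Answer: -246*√2145/13 ≈ -876.41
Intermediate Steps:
M = 2*√2145/13 (M = √(47 + 49*(1/13)) = √(47 + 49/13) = √(660/13) = 2*√2145/13 ≈ 7.1253)
q(T) = 2*T
M*(-117 + q(-3)) = (2*√2145/13)*(-117 + 2*(-3)) = (2*√2145/13)*(-117 - 6) = (2*√2145/13)*(-123) = -246*√2145/13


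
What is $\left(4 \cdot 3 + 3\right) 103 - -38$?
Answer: $1583$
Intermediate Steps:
$\left(4 \cdot 3 + 3\right) 103 - -38 = \left(12 + 3\right) 103 + 38 = 15 \cdot 103 + 38 = 1545 + 38 = 1583$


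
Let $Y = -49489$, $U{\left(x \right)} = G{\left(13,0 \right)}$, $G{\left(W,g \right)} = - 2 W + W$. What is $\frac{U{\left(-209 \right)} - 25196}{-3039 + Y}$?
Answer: $\frac{25209}{52528} \approx 0.47992$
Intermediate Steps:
$G{\left(W,g \right)} = - W$
$U{\left(x \right)} = -13$ ($U{\left(x \right)} = \left(-1\right) 13 = -13$)
$\frac{U{\left(-209 \right)} - 25196}{-3039 + Y} = \frac{-13 - 25196}{-3039 - 49489} = - \frac{25209}{-52528} = \left(-25209\right) \left(- \frac{1}{52528}\right) = \frac{25209}{52528}$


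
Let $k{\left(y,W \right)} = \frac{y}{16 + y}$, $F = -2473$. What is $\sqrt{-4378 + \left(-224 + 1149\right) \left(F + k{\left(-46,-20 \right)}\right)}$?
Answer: $\frac{i \sqrt{20614362}}{3} \approx 1513.4 i$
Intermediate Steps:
$k{\left(y,W \right)} = \frac{y}{16 + y}$
$\sqrt{-4378 + \left(-224 + 1149\right) \left(F + k{\left(-46,-20 \right)}\right)} = \sqrt{-4378 + \left(-224 + 1149\right) \left(-2473 - \frac{46}{16 - 46}\right)} = \sqrt{-4378 + 925 \left(-2473 - \frac{46}{-30}\right)} = \sqrt{-4378 + 925 \left(-2473 - - \frac{23}{15}\right)} = \sqrt{-4378 + 925 \left(-2473 + \frac{23}{15}\right)} = \sqrt{-4378 + 925 \left(- \frac{37072}{15}\right)} = \sqrt{-4378 - \frac{6858320}{3}} = \sqrt{- \frac{6871454}{3}} = \frac{i \sqrt{20614362}}{3}$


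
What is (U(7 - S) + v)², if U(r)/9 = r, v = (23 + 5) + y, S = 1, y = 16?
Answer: 9604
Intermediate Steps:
v = 44 (v = (23 + 5) + 16 = 28 + 16 = 44)
U(r) = 9*r
(U(7 - S) + v)² = (9*(7 - 1*1) + 44)² = (9*(7 - 1) + 44)² = (9*6 + 44)² = (54 + 44)² = 98² = 9604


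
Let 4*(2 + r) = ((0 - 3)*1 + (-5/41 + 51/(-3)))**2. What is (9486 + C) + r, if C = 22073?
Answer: 212869893/6724 ≈ 31658.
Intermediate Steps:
r = 667177/6724 (r = -2 + ((0 - 3)*1 + (-5/41 + 51/(-3)))**2/4 = -2 + (-3*1 + (-5*1/41 + 51*(-1/3)))**2/4 = -2 + (-3 + (-5/41 - 17))**2/4 = -2 + (-3 - 702/41)**2/4 = -2 + (-825/41)**2/4 = -2 + (1/4)*(680625/1681) = -2 + 680625/6724 = 667177/6724 ≈ 99.223)
(9486 + C) + r = (9486 + 22073) + 667177/6724 = 31559 + 667177/6724 = 212869893/6724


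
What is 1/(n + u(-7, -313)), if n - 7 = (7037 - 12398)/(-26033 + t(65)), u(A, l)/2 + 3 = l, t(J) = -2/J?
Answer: -564049/352414470 ≈ -0.0016005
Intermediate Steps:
u(A, l) = -6 + 2*l
n = 4064498/564049 (n = 7 + (7037 - 12398)/(-26033 - 2/65) = 7 - 5361/(-26033 - 2*1/65) = 7 - 5361/(-26033 - 2/65) = 7 - 5361/(-1692147/65) = 7 - 5361*(-65/1692147) = 7 + 116155/564049 = 4064498/564049 ≈ 7.2059)
1/(n + u(-7, -313)) = 1/(4064498/564049 + (-6 + 2*(-313))) = 1/(4064498/564049 + (-6 - 626)) = 1/(4064498/564049 - 632) = 1/(-352414470/564049) = -564049/352414470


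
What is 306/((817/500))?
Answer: 153000/817 ≈ 187.27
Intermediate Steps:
306/((817/500)) = 306/((817*(1/500))) = 306/(817/500) = 306*(500/817) = 153000/817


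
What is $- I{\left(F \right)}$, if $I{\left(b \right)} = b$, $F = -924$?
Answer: $924$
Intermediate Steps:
$- I{\left(F \right)} = \left(-1\right) \left(-924\right) = 924$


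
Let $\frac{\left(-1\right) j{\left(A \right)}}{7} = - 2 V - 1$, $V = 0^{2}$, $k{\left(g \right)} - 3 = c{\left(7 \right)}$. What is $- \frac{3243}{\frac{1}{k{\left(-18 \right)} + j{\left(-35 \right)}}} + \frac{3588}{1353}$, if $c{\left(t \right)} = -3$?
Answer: $- \frac{10236955}{451} \approx -22698.0$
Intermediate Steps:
$k{\left(g \right)} = 0$ ($k{\left(g \right)} = 3 - 3 = 0$)
$V = 0$
$j{\left(A \right)} = 7$ ($j{\left(A \right)} = - 7 \left(\left(-2\right) 0 - 1\right) = - 7 \left(0 - 1\right) = \left(-7\right) \left(-1\right) = 7$)
$- \frac{3243}{\frac{1}{k{\left(-18 \right)} + j{\left(-35 \right)}}} + \frac{3588}{1353} = - \frac{3243}{\frac{1}{0 + 7}} + \frac{3588}{1353} = - \frac{3243}{\frac{1}{7}} + 3588 \cdot \frac{1}{1353} = - 3243 \frac{1}{\frac{1}{7}} + \frac{1196}{451} = \left(-3243\right) 7 + \frac{1196}{451} = -22701 + \frac{1196}{451} = - \frac{10236955}{451}$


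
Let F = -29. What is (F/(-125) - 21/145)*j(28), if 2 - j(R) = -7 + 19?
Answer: -632/725 ≈ -0.87172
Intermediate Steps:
j(R) = -10 (j(R) = 2 - (-7 + 19) = 2 - 1*12 = 2 - 12 = -10)
(F/(-125) - 21/145)*j(28) = (-29/(-125) - 21/145)*(-10) = (-29*(-1/125) - 21*1/145)*(-10) = (29/125 - 21/145)*(-10) = (316/3625)*(-10) = -632/725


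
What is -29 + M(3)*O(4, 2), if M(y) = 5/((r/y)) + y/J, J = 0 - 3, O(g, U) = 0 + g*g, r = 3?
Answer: 35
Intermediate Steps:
O(g, U) = g² (O(g, U) = 0 + g² = g²)
J = -3
M(y) = 4*y/3 (M(y) = 5/((3/y)) + y/(-3) = 5*(y/3) + y*(-⅓) = 5*y/3 - y/3 = 4*y/3)
-29 + M(3)*O(4, 2) = -29 + ((4/3)*3)*4² = -29 + 4*16 = -29 + 64 = 35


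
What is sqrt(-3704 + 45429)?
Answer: 5*sqrt(1669) ≈ 204.27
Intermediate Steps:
sqrt(-3704 + 45429) = sqrt(41725) = 5*sqrt(1669)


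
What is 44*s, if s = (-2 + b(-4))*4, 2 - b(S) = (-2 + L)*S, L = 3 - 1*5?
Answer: -2816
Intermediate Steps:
L = -2 (L = 3 - 5 = -2)
b(S) = 2 + 4*S (b(S) = 2 - (-2 - 2)*S = 2 - (-4)*S = 2 + 4*S)
s = -64 (s = (-2 + (2 + 4*(-4)))*4 = (-2 + (2 - 16))*4 = (-2 - 14)*4 = -16*4 = -64)
44*s = 44*(-64) = -2816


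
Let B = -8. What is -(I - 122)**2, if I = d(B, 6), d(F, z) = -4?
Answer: -15876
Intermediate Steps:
I = -4
-(I - 122)**2 = -(-4 - 122)**2 = -1*(-126)**2 = -1*15876 = -15876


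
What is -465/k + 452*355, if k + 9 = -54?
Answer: 3369815/21 ≈ 1.6047e+5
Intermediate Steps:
k = -63 (k = -9 - 54 = -63)
-465/k + 452*355 = -465/(-63) + 452*355 = -465*(-1/63) + 160460 = 155/21 + 160460 = 3369815/21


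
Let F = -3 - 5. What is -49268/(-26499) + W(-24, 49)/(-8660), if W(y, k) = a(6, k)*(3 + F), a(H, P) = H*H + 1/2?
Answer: 172598779/91792536 ≈ 1.8803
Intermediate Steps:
F = -8
a(H, P) = ½ + H² (a(H, P) = H² + ½ = ½ + H²)
W(y, k) = -365/2 (W(y, k) = (½ + 6²)*(3 - 8) = (½ + 36)*(-5) = (73/2)*(-5) = -365/2)
-49268/(-26499) + W(-24, 49)/(-8660) = -49268/(-26499) - 365/2/(-8660) = -49268*(-1/26499) - 365/2*(-1/8660) = 49268/26499 + 73/3464 = 172598779/91792536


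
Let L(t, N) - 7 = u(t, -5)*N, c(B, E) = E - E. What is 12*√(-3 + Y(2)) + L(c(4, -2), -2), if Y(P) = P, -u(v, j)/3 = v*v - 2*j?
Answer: 67 + 12*I ≈ 67.0 + 12.0*I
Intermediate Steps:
u(v, j) = -3*v² + 6*j (u(v, j) = -3*(v*v - 2*j) = -3*(v² - 2*j) = -3*v² + 6*j)
c(B, E) = 0
L(t, N) = 7 + N*(-30 - 3*t²) (L(t, N) = 7 + (-3*t² + 6*(-5))*N = 7 + (-3*t² - 30)*N = 7 + (-30 - 3*t²)*N = 7 + N*(-30 - 3*t²))
12*√(-3 + Y(2)) + L(c(4, -2), -2) = 12*√(-3 + 2) + (7 - 3*(-2)*(10 + 0²)) = 12*√(-1) + (7 - 3*(-2)*(10 + 0)) = 12*I + (7 - 3*(-2)*10) = 12*I + (7 + 60) = 12*I + 67 = 67 + 12*I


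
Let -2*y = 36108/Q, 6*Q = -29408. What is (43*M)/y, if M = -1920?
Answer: -202327040/9027 ≈ -22414.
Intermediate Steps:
Q = -14704/3 (Q = (1/6)*(-29408) = -14704/3 ≈ -4901.3)
y = 27081/7352 (y = -18054/(-14704/3) = -18054*(-3)/14704 = -1/2*(-27081/3676) = 27081/7352 ≈ 3.6835)
(43*M)/y = (43*(-1920))/(27081/7352) = -82560*7352/27081 = -202327040/9027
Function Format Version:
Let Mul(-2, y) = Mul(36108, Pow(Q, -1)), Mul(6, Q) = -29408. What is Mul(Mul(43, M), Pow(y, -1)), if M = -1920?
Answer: Rational(-202327040, 9027) ≈ -22414.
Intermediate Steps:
Q = Rational(-14704, 3) (Q = Mul(Rational(1, 6), -29408) = Rational(-14704, 3) ≈ -4901.3)
y = Rational(27081, 7352) (y = Mul(Rational(-1, 2), Mul(36108, Pow(Rational(-14704, 3), -1))) = Mul(Rational(-1, 2), Mul(36108, Rational(-3, 14704))) = Mul(Rational(-1, 2), Rational(-27081, 3676)) = Rational(27081, 7352) ≈ 3.6835)
Mul(Mul(43, M), Pow(y, -1)) = Mul(Mul(43, -1920), Pow(Rational(27081, 7352), -1)) = Mul(-82560, Rational(7352, 27081)) = Rational(-202327040, 9027)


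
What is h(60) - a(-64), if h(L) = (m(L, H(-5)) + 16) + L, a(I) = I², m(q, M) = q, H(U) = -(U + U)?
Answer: -3960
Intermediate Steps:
H(U) = -2*U
h(L) = 16 + 2*L (h(L) = (L + 16) + L = (16 + L) + L = 16 + 2*L)
h(60) - a(-64) = (16 + 2*60) - 1*(-64)² = (16 + 120) - 1*4096 = 136 - 4096 = -3960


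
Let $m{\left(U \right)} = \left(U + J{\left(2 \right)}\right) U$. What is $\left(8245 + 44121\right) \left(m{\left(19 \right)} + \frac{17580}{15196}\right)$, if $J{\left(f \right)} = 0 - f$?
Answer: $\frac{64487262752}{3799} \approx 1.6975 \cdot 10^{7}$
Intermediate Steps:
$J{\left(f \right)} = - f$
$m{\left(U \right)} = U \left(-2 + U\right)$ ($m{\left(U \right)} = \left(U - 2\right) U = \left(-2 + U\right) U = U \left(-2 + U\right)$)
$\left(8245 + 44121\right) \left(m{\left(19 \right)} + \frac{17580}{15196}\right) = \left(8245 + 44121\right) \left(19 \left(-2 + 19\right) + \frac{17580}{15196}\right) = 52366 \left(19 \cdot 17 + 17580 \cdot \frac{1}{15196}\right) = 52366 \left(323 + \frac{4395}{3799}\right) = 52366 \cdot \frac{1231472}{3799} = \frac{64487262752}{3799}$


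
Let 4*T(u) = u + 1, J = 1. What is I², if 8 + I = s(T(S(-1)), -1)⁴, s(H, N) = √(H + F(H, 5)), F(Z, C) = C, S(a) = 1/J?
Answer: 7921/16 ≈ 495.06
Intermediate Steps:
S(a) = 1 (S(a) = 1/1 = 1)
T(u) = ¼ + u/4 (T(u) = (u + 1)/4 = (1 + u)/4 = ¼ + u/4)
s(H, N) = √(5 + H) (s(H, N) = √(H + 5) = √(5 + H))
I = 89/4 (I = -8 + (√(5 + (¼ + (¼)*1)))⁴ = -8 + (√(5 + (¼ + ¼)))⁴ = -8 + (√(5 + ½))⁴ = -8 + (√(11/2))⁴ = -8 + (√22/2)⁴ = -8 + 121/4 = 89/4 ≈ 22.250)
I² = (89/4)² = 7921/16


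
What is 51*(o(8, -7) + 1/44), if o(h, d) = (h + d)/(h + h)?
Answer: 765/176 ≈ 4.3466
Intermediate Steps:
o(h, d) = (d + h)/(2*h) (o(h, d) = (d + h)/((2*h)) = (d + h)*(1/(2*h)) = (d + h)/(2*h))
51*(o(8, -7) + 1/44) = 51*((½)*(-7 + 8)/8 + 1/44) = 51*((½)*(⅛)*1 + 1/44) = 51*(1/16 + 1/44) = 51*(15/176) = 765/176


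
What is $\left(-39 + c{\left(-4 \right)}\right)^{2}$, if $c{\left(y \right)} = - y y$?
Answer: $3025$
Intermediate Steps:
$c{\left(y \right)} = - y^{2}$
$\left(-39 + c{\left(-4 \right)}\right)^{2} = \left(-39 - \left(-4\right)^{2}\right)^{2} = \left(-39 - 16\right)^{2} = \left(-55\right)^{2} = 3025$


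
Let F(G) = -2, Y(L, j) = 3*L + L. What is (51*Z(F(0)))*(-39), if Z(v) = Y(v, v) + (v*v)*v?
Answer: 31824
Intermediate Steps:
Y(L, j) = 4*L
Z(v) = v³ + 4*v (Z(v) = 4*v + (v*v)*v = 4*v + v²*v = 4*v + v³ = v³ + 4*v)
(51*Z(F(0)))*(-39) = (51*(-2*(4 + (-2)²)))*(-39) = (51*(-2*(4 + 4)))*(-39) = (51*(-2*8))*(-39) = (51*(-16))*(-39) = -816*(-39) = 31824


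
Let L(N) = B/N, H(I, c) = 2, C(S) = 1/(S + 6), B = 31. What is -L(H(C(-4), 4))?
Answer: -31/2 ≈ -15.500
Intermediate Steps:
C(S) = 1/(6 + S)
L(N) = 31/N
-L(H(C(-4), 4)) = -31/2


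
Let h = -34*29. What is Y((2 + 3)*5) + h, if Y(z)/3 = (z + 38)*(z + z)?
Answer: 8464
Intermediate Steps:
Y(z) = 6*z*(38 + z) (Y(z) = 3*((z + 38)*(z + z)) = 3*((38 + z)*(2*z)) = 3*(2*z*(38 + z)) = 6*z*(38 + z))
h = -986
Y((2 + 3)*5) + h = 6*((2 + 3)*5)*(38 + (2 + 3)*5) - 986 = 6*(5*5)*(38 + 5*5) - 986 = 6*25*(38 + 25) - 986 = 6*25*63 - 986 = 9450 - 986 = 8464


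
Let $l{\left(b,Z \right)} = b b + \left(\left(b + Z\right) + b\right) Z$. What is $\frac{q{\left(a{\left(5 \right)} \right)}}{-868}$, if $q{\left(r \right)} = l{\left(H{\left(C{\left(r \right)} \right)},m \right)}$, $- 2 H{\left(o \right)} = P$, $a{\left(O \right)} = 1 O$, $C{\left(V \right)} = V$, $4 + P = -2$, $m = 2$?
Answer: $- \frac{25}{868} \approx -0.028802$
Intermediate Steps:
$P = -6$ ($P = -4 - 2 = -6$)
$a{\left(O \right)} = O$
$H{\left(o \right)} = 3$ ($H{\left(o \right)} = \left(- \frac{1}{2}\right) \left(-6\right) = 3$)
$l{\left(b,Z \right)} = b^{2} + Z \left(Z + 2 b\right)$ ($l{\left(b,Z \right)} = b^{2} + \left(\left(Z + b\right) + b\right) Z = b^{2} + \left(Z + 2 b\right) Z = b^{2} + Z \left(Z + 2 b\right)$)
$q{\left(r \right)} = 25$ ($q{\left(r \right)} = 2^{2} + 3^{2} + 2 \cdot 2 \cdot 3 = 4 + 9 + 12 = 25$)
$\frac{q{\left(a{\left(5 \right)} \right)}}{-868} = \frac{25}{-868} = 25 \left(- \frac{1}{868}\right) = - \frac{25}{868}$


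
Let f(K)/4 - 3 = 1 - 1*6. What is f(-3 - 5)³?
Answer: -512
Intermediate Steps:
f(K) = -8 (f(K) = 12 + 4*(1 - 1*6) = 12 + 4*(1 - 6) = 12 + 4*(-5) = 12 - 20 = -8)
f(-3 - 5)³ = (-8)³ = -512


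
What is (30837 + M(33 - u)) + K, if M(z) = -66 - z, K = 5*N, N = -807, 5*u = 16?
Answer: 133531/5 ≈ 26706.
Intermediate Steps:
u = 16/5 (u = (⅕)*16 = 16/5 ≈ 3.2000)
K = -4035 (K = 5*(-807) = -4035)
(30837 + M(33 - u)) + K = (30837 + (-66 - (33 - 1*16/5))) - 4035 = (30837 + (-66 - (33 - 16/5))) - 4035 = (30837 + (-66 - 1*149/5)) - 4035 = (30837 + (-66 - 149/5)) - 4035 = (30837 - 479/5) - 4035 = 153706/5 - 4035 = 133531/5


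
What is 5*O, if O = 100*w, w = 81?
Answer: 40500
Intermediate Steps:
O = 8100 (O = 100*81 = 8100)
5*O = 5*8100 = 40500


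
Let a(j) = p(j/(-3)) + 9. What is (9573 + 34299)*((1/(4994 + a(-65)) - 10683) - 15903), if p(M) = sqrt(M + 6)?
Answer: -10947935339183700/9386243 - 5484*sqrt(249)/9386243 ≈ -1.1664e+9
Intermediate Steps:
p(M) = sqrt(6 + M)
a(j) = 9 + sqrt(6 - j/3) (a(j) = sqrt(6 + j/(-3)) + 9 = sqrt(6 + j*(-1/3)) + 9 = sqrt(6 - j/3) + 9 = 9 + sqrt(6 - j/3))
(9573 + 34299)*((1/(4994 + a(-65)) - 10683) - 15903) = (9573 + 34299)*((1/(4994 + (9 + sqrt(54 - 3*(-65))/3)) - 10683) - 15903) = 43872*((1/(4994 + (9 + sqrt(54 + 195)/3)) - 10683) - 15903) = 43872*((1/(4994 + (9 + sqrt(249)/3)) - 10683) - 15903) = 43872*((1/(5003 + sqrt(249)/3) - 10683) - 15903) = 43872*((-10683 + 1/(5003 + sqrt(249)/3)) - 15903) = 43872*(-26586 + 1/(5003 + sqrt(249)/3)) = -1166380992 + 43872/(5003 + sqrt(249)/3)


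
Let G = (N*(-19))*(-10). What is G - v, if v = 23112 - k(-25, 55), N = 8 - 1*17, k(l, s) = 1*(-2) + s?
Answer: -24769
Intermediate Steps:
k(l, s) = -2 + s
N = -9 (N = 8 - 17 = -9)
v = 23059 (v = 23112 - (-2 + 55) = 23112 - 1*53 = 23112 - 53 = 23059)
G = -1710 (G = -9*(-19)*(-10) = 171*(-10) = -1710)
G - v = -1710 - 1*23059 = -1710 - 23059 = -24769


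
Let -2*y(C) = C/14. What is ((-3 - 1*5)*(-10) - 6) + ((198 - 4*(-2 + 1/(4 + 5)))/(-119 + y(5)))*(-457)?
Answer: 25895042/30033 ≈ 862.22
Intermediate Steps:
y(C) = -C/28 (y(C) = -C/(2*14) = -C/28)
((-3 - 1*5)*(-10) - 6) + ((198 - 4*(-2 + 1/(4 + 5)))/(-119 + y(5)))*(-457) = ((-3 - 1*5)*(-10) - 6) + ((198 - 4*(-2 + 1/(4 + 5)))/(-119 - 1/28*5))*(-457) = ((-3 - 5)*(-10) - 6) + ((198 - 4*(-2 + 1/9))/(-119 - 5/28))*(-457) = (-8*(-10) - 6) + ((198 - 4*(-2 + 1/9))/(-3337/28))*(-457) = (80 - 6) + ((198 - 4*(-17/9))*(-28/3337))*(-457) = 74 + ((198 + 68/9)*(-28/3337))*(-457) = 74 + ((1850/9)*(-28/3337))*(-457) = 74 - 51800/30033*(-457) = 74 + 23672600/30033 = 25895042/30033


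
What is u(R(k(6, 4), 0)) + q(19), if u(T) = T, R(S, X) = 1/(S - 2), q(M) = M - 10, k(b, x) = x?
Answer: 19/2 ≈ 9.5000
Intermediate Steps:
q(M) = -10 + M
R(S, X) = 1/(-2 + S)
u(R(k(6, 4), 0)) + q(19) = 1/(-2 + 4) + (-10 + 19) = 1/2 + 9 = ½ + 9 = 19/2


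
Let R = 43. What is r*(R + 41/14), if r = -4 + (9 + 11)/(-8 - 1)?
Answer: -2572/9 ≈ -285.78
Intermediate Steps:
r = -56/9 (r = -4 + 20/(-9) = -4 + 20*(-1/9) = -4 - 20/9 = -56/9 ≈ -6.2222)
r*(R + 41/14) = -56*(43 + 41/14)/9 = -56/9*643/14 = -2572/9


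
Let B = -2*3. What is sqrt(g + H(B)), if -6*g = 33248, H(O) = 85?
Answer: I*sqrt(49107)/3 ≈ 73.867*I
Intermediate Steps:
B = -6
g = -16624/3 (g = -1/6*33248 = -16624/3 ≈ -5541.3)
sqrt(g + H(B)) = sqrt(-16624/3 + 85) = sqrt(-16369/3) = I*sqrt(49107)/3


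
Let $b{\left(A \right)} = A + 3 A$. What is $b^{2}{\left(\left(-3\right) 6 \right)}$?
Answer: $5184$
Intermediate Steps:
$b{\left(A \right)} = 4 A$
$b^{2}{\left(\left(-3\right) 6 \right)} = \left(4 \left(\left(-3\right) 6\right)\right)^{2} = \left(4 \left(-18\right)\right)^{2} = \left(-72\right)^{2} = 5184$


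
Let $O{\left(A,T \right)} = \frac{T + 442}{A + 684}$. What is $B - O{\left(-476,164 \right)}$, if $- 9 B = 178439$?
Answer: $- \frac{18560383}{936} \approx -19829.0$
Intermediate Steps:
$B = - \frac{178439}{9}$ ($B = \left(- \frac{1}{9}\right) 178439 = - \frac{178439}{9} \approx -19827.0$)
$O{\left(A,T \right)} = \frac{442 + T}{684 + A}$
$B - O{\left(-476,164 \right)} = - \frac{178439}{9} - \frac{442 + 164}{684 - 476} = - \frac{178439}{9} - \frac{1}{208} \cdot 606 = - \frac{178439}{9} - \frac{303}{104} = - \frac{18560383}{936}$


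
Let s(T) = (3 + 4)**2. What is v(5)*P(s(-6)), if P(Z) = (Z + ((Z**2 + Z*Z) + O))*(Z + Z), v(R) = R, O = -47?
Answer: 2353960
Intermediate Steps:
s(T) = 49 (s(T) = 7**2 = 49)
P(Z) = 2*Z*(-47 + Z + 2*Z**2) (P(Z) = (Z + ((Z**2 + Z*Z) - 47))*(Z + Z) = (Z + ((Z**2 + Z**2) - 47))*(2*Z) = (Z + (2*Z**2 - 47))*(2*Z) = (Z + (-47 + 2*Z**2))*(2*Z) = (-47 + Z + 2*Z**2)*(2*Z) = 2*Z*(-47 + Z + 2*Z**2))
v(5)*P(s(-6)) = 5*(2*49*(-47 + 49 + 2*49**2)) = 5*(2*49*(-47 + 49 + 2*2401)) = 5*(2*49*(-47 + 49 + 4802)) = 5*(2*49*4804) = 5*470792 = 2353960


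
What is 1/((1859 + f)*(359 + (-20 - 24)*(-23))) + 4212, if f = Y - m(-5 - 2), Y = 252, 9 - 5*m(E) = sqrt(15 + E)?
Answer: 321122934925573/76240013034 - 5*sqrt(2)/76240013034 ≈ 4212.0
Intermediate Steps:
m(E) = 9/5 - sqrt(15 + E)/5
f = 1251/5 + 2*sqrt(2)/5 (f = 252 - (9/5 - sqrt(15 + (-5 - 2))/5) = 252 - (9/5 - sqrt(15 - 7)/5) = 252 - (9/5 - 2*sqrt(2)/5) = 252 + (-9/5 + 2*sqrt(2)/5) = 1251/5 + 2*sqrt(2)/5 ≈ 250.77)
1/((1859 + f)*(359 + (-20 - 24)*(-23))) + 4212 = 1/((1859 + (1251/5 + 2*sqrt(2)/5))*(359 + (-20 - 24)*(-23))) + 4212 = 1/((10546/5 + 2*sqrt(2)/5)*(359 - 44*(-23))) + 4212 = 1/((10546/5 + 2*sqrt(2)/5)*(359 + 1012)) + 4212 = 1/((10546/5 + 2*sqrt(2)/5)*1371) + 4212 = 1/(14458566/5 + 2742*sqrt(2)/5) + 4212 = 4212 + 1/(14458566/5 + 2742*sqrt(2)/5)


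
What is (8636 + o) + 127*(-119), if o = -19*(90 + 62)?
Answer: -9365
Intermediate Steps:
o = -2888 (o = -19*152 = -2888)
(8636 + o) + 127*(-119) = (8636 - 2888) + 127*(-119) = 5748 - 15113 = -9365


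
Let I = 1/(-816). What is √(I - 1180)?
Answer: I*√49106931/204 ≈ 34.351*I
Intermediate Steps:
I = -1/816 ≈ -0.0012255
√(I - 1180) = √(-1/816 - 1180) = √(-962881/816) = I*√49106931/204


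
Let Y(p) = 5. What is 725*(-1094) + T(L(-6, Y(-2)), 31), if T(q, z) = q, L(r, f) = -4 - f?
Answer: -793159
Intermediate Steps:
725*(-1094) + T(L(-6, Y(-2)), 31) = 725*(-1094) + (-4 - 1*5) = -793150 + (-4 - 5) = -793150 - 9 = -793159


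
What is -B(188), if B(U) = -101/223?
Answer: 101/223 ≈ 0.45291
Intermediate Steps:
B(U) = -101/223 (B(U) = -101*1/223 = -101/223)
-B(188) = -1*(-101/223) = 101/223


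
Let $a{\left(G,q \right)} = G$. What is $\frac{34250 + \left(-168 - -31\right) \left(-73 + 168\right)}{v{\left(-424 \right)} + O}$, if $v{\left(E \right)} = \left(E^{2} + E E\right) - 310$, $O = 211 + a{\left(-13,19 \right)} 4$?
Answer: $\frac{21235}{359401} \approx 0.059084$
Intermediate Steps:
$O = 159$ ($O = 211 - 52 = 159$)
$v{\left(E \right)} = -310 + 2 E^{2}$ ($v{\left(E \right)} = \left(E^{2} + E^{2}\right) - 310 = 2 E^{2} - 310 = -310 + 2 E^{2}$)
$\frac{34250 + \left(-168 - -31\right) \left(-73 + 168\right)}{v{\left(-424 \right)} + O} = \frac{34250 + \left(-168 - -31\right) \left(-73 + 168\right)}{\left(-310 + 2 \left(-424\right)^{2}\right) + 159} = \frac{34250 + \left(-168 + 31\right) 95}{\left(-310 + 2 \cdot 179776\right) + 159} = \frac{34250 - 13015}{\left(-310 + 359552\right) + 159} = \frac{34250 - 13015}{359242 + 159} = \frac{21235}{359401}$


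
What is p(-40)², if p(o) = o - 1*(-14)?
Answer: 676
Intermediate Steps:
p(o) = 14 + o (p(o) = o + 14 = 14 + o)
p(-40)² = (14 - 40)² = (-26)² = 676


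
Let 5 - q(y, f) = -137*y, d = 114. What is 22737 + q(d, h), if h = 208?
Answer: 38360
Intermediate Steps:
q(y, f) = 5 + 137*y (q(y, f) = 5 - (-137)*y = 5 + 137*y)
22737 + q(d, h) = 22737 + (5 + 137*114) = 22737 + (5 + 15618) = 22737 + 15623 = 38360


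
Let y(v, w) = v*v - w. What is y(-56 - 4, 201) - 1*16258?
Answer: -12859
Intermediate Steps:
y(v, w) = v² - w
y(-56 - 4, 201) - 1*16258 = ((-56 - 4)² - 1*201) - 1*16258 = ((-60)² - 201) - 16258 = (3600 - 201) - 16258 = 3399 - 16258 = -12859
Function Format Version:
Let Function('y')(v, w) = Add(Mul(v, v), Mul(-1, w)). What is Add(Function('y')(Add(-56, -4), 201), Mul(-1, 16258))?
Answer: -12859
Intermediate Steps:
Function('y')(v, w) = Add(Pow(v, 2), Mul(-1, w))
Add(Function('y')(Add(-56, -4), 201), Mul(-1, 16258)) = Add(Add(Pow(Add(-56, -4), 2), Mul(-1, 201)), Mul(-1, 16258)) = Add(Add(Pow(-60, 2), -201), -16258) = Add(Add(3600, -201), -16258) = Add(3399, -16258) = -12859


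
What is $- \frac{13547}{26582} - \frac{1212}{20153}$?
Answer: $- \frac{305230075}{535707046} \approx -0.56977$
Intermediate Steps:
$- \frac{13547}{26582} - \frac{1212}{20153} = - \frac{305230075}{535707046}$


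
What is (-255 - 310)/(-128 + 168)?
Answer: -113/8 ≈ -14.125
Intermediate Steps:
(-255 - 310)/(-128 + 168) = -565/40 = -565*1/40 = -113/8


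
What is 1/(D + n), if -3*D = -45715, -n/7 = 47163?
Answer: -3/944708 ≈ -3.1756e-6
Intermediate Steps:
n = -330141 (n = -7*47163 = -330141)
D = 45715/3 (D = -1/3*(-45715) = 45715/3 ≈ 15238.)
1/(D + n) = 1/(45715/3 - 330141) = 1/(-944708/3) = -3/944708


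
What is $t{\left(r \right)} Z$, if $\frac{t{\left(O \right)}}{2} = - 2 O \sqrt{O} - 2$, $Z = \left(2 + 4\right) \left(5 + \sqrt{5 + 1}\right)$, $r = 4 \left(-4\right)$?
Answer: $- 24 \left(1 - 64 i\right) \left(5 + \sqrt{6}\right) \approx -178.79 + 11442.0 i$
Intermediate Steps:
$r = -16$
$Z = 30 + 6 \sqrt{6}$ ($Z = 6 \left(5 + \sqrt{6}\right) = 30 + 6 \sqrt{6} \approx 44.697$)
$t{\left(O \right)} = -4 - 4 O^{\frac{3}{2}}$ ($t{\left(O \right)} = 2 \left(- 2 O \sqrt{O} - 2\right) = 2 \left(- 2 O^{\frac{3}{2}} - 2\right) = 2 \left(-2 - 2 O^{\frac{3}{2}}\right) = -4 - 4 O^{\frac{3}{2}}$)
$t{\left(r \right)} Z = \left(-4 - 4 \left(-16\right)^{\frac{3}{2}}\right) \left(30 + 6 \sqrt{6}\right) = \left(-4 - 4 \left(- 64 i\right)\right) \left(30 + 6 \sqrt{6}\right) = \left(-4 + 256 i\right) \left(30 + 6 \sqrt{6}\right)$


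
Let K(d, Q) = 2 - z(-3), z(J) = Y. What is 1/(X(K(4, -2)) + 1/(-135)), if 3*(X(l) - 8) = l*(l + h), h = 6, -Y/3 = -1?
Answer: 135/854 ≈ 0.15808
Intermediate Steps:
Y = 3 (Y = -3*(-1) = 3)
z(J) = 3
K(d, Q) = -1 (K(d, Q) = 2 - 1*3 = 2 - 3 = -1)
X(l) = 8 + l*(6 + l)/3 (X(l) = 8 + (l*(l + 6))/3 = 8 + (l*(6 + l))/3 = 8 + l*(6 + l)/3)
1/(X(K(4, -2)) + 1/(-135)) = 1/((8 + 2*(-1) + (1/3)*(-1)**2) + 1/(-135)) = 1/((8 - 2 + (1/3)*1) - 1/135) = 1/((8 - 2 + 1/3) - 1/135) = 1/(19/3 - 1/135) = 1/(854/135) = 135/854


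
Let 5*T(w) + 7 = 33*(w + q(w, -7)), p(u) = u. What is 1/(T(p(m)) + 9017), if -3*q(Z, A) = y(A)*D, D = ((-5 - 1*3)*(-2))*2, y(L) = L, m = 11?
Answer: 1/9581 ≈ 0.00010437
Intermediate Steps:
D = 32 (D = ((-5 - 3)*(-2))*2 = -8*(-2)*2 = 16*2 = 32)
q(Z, A) = -32*A/3 (q(Z, A) = -A*32/3 = -32*A/3)
T(w) = 2457/5 + 33*w/5 (T(w) = -7/5 + (33*(w - 32/3*(-7)))/5 = -7/5 + (33*(w + 224/3))/5 = -7/5 + (33*(224/3 + w))/5 = -7/5 + (2464 + 33*w)/5 = -7/5 + (2464/5 + 33*w/5) = 2457/5 + 33*w/5)
1/(T(p(m)) + 9017) = 1/((2457/5 + (33/5)*11) + 9017) = 1/((2457/5 + 363/5) + 9017) = 1/(564 + 9017) = 1/9581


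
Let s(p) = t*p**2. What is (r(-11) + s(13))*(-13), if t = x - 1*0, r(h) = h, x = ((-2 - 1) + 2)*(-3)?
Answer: -6448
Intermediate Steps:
x = 3 (x = (-3 + 2)*(-3) = -1*(-3) = 3)
t = 3 (t = 3 - 1*0 = 3 + 0 = 3)
s(p) = 3*p**2
(r(-11) + s(13))*(-13) = (-11 + 3*13**2)*(-13) = (-11 + 3*169)*(-13) = (-11 + 507)*(-13) = 496*(-13) = -6448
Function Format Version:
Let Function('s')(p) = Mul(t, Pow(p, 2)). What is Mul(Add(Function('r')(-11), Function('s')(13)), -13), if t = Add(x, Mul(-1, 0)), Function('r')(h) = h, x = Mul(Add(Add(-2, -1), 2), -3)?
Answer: -6448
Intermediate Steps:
x = 3 (x = Mul(Add(-3, 2), -3) = Mul(-1, -3) = 3)
t = 3 (t = Add(3, Mul(-1, 0)) = Add(3, 0) = 3)
Function('s')(p) = Mul(3, Pow(p, 2))
Mul(Add(Function('r')(-11), Function('s')(13)), -13) = Mul(Add(-11, Mul(3, Pow(13, 2))), -13) = Mul(Add(-11, Mul(3, 169)), -13) = Mul(Add(-11, 507), -13) = Mul(496, -13) = -6448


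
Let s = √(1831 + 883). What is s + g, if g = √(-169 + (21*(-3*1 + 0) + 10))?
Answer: √2714 + I*√222 ≈ 52.096 + 14.9*I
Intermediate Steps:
g = I*√222 (g = √(-169 + (21*(-3 + 0) + 10)) = √(-169 + (21*(-3) + 10)) = √(-169 + (-63 + 10)) = √(-169 - 53) = √(-222) = I*√222 ≈ 14.9*I)
s = √2714 ≈ 52.096
s + g = √2714 + I*√222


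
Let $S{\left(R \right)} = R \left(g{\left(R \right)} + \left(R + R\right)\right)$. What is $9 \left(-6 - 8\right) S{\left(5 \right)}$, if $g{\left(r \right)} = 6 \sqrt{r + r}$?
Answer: $-6300 - 3780 \sqrt{10} \approx -18253.0$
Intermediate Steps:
$g{\left(r \right)} = 6 \sqrt{2} \sqrt{r}$ ($g{\left(r \right)} = 6 \sqrt{2 r} = 6 \sqrt{2} \sqrt{r}$)
$S{\left(R \right)} = R \left(2 R + 6 \sqrt{2} \sqrt{R}\right)$ ($S{\left(R \right)} = R \left(6 \sqrt{2} \sqrt{R} + \left(R + R\right)\right) = R \left(6 \sqrt{2} \sqrt{R} + 2 R\right) = R \left(2 R + 6 \sqrt{2} \sqrt{R}\right)$)
$9 \left(-6 - 8\right) S{\left(5 \right)} = 9 \left(-6 - 8\right) 2 \cdot 5 \left(5 + 3 \sqrt{2} \sqrt{5}\right) = 9 \left(-14\right) 2 \cdot 5 \left(5 + 3 \sqrt{10}\right) = - 126 \left(50 + 30 \sqrt{10}\right) = -6300 - 3780 \sqrt{10}$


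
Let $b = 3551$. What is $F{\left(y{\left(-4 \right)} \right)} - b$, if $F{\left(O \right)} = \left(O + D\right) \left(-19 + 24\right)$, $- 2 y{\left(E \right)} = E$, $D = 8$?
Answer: $-3501$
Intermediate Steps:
$y{\left(E \right)} = - \frac{E}{2}$
$F{\left(O \right)} = 40 + 5 O$ ($F{\left(O \right)} = \left(O + 8\right) \left(-19 + 24\right) = \left(8 + O\right) 5 = 40 + 5 O$)
$F{\left(y{\left(-4 \right)} \right)} - b = \left(40 + 5 \left(\left(- \frac{1}{2}\right) \left(-4\right)\right)\right) - 3551 = \left(40 + 5 \cdot 2\right) - 3551 = \left(40 + 10\right) - 3551 = 50 - 3551 = -3501$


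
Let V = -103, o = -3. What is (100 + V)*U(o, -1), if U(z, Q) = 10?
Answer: -30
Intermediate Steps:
(100 + V)*U(o, -1) = (100 - 103)*10 = -3*10 = -30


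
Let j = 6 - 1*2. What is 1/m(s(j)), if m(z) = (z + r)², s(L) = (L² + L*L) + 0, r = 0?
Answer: 1/1024 ≈ 0.00097656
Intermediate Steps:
j = 4 (j = 6 - 2 = 4)
s(L) = 2*L² (s(L) = (L² + L²) + 0 = 2*L² + 0 = 2*L²)
m(z) = z² (m(z) = (z + 0)² = z²)
1/m(s(j)) = 1/((2*4²)²) = 1/((2*16)²) = 1/(32²) = 1/1024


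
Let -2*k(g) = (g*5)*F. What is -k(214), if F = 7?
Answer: 3745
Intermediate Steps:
k(g) = -35*g/2 (k(g) = -g*5*7/2 = -5*g*7/2 = -35*g/2)
-k(214) = -(-35)*214/2 = -1*(-3745) = 3745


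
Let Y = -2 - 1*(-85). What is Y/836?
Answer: 83/836 ≈ 0.099282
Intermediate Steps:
Y = 83 (Y = -2 + 85 = 83)
Y/836 = 83/836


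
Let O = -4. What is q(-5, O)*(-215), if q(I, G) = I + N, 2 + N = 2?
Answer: 1075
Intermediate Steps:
N = 0 (N = -2 + 2 = 0)
q(I, G) = I (q(I, G) = I + 0 = I)
q(-5, O)*(-215) = -5*(-215) = 1075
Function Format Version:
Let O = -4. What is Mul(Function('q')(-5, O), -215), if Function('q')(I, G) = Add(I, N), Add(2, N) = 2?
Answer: 1075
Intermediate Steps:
N = 0 (N = Add(-2, 2) = 0)
Function('q')(I, G) = I (Function('q')(I, G) = Add(I, 0) = I)
Mul(Function('q')(-5, O), -215) = Mul(-5, -215) = 1075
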